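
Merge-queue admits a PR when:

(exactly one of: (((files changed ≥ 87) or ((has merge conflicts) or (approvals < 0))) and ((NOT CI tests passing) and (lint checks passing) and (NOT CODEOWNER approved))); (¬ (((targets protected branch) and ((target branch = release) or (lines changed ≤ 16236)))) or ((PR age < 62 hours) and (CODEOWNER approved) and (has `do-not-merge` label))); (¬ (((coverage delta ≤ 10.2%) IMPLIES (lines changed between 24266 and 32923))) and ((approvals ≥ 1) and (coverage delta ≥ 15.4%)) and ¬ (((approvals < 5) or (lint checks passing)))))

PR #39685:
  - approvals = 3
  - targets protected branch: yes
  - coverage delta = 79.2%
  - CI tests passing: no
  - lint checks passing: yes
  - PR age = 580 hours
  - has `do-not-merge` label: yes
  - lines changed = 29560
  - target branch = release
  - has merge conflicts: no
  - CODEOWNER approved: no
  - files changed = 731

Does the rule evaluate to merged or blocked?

Atomic conditions:
  files changed ≥ 87: 731 ≥ 87 is true
  has merge conflicts: no → false
  approvals < 0: 3 < 0 is false
  NOT CI tests passing: no → true
  lint checks passing: yes → true
  NOT CODEOWNER approved: no → true
  targets protected branch: yes → true
  target branch = release: release == release is true
  lines changed ≤ 16236: 29560 ≤ 16236 is false
  PR age < 62 hours: 580 < 62 is false
  CODEOWNER approved: no → false
  has `do-not-merge` label: yes → true
  coverage delta ≤ 10.2%: 79.2 ≤ 10.2 is false
  lines changed between 24266 and 32923: 29560 in [24266, 32923] is true
  approvals ≥ 1: 3 ≥ 1 is true
  coverage delta ≥ 15.4%: 79.2 ≥ 15.4 is true
  approvals < 5: 3 < 5 is true
Combine:
[1.1.2] false OR false = false
[1.1] true OR false = true
[1.2] true AND true AND true = true
[1] true AND true = true
[2.1.1.2] true OR false = true
[2.1.1] true AND true = true
[2.1] NOT true = false
[2.2] false AND false AND true = false
[2] false OR false = false
[3.1.1] false → true (antecedent false ⇒ implication holds) = true
[3.1] NOT true = false
[3.2] true AND true = true
[3.3.1] true OR true = true
[3.3] NOT true = false
[3] false AND true AND false = false
[root] exactly-one(true, false, false) = true
Overall: true → merged

Merged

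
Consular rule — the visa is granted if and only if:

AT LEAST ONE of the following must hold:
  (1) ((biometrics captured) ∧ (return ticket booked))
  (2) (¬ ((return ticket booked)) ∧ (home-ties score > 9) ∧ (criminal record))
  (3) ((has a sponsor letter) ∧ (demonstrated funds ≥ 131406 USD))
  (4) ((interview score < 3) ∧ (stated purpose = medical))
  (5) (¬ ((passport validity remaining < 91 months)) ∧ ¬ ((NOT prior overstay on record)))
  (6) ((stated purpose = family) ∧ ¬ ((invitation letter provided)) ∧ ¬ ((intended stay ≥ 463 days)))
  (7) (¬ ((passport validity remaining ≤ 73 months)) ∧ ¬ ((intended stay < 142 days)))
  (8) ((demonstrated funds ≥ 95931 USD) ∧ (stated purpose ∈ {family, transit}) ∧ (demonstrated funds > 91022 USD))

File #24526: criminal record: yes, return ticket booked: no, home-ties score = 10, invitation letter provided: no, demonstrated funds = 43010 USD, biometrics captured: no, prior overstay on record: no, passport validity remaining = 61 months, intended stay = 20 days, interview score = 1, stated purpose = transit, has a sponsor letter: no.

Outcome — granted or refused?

Atomic conditions:
  biometrics captured: no → false
  return ticket booked: no → false
  home-ties score > 9: 10 > 9 is true
  criminal record: yes → true
  has a sponsor letter: no → false
  demonstrated funds ≥ 131406 USD: 43010 ≥ 131406 is false
  interview score < 3: 1 < 3 is true
  stated purpose = medical: transit == medical is false
  passport validity remaining < 91 months: 61 < 91 is true
  NOT prior overstay on record: no → true
  stated purpose = family: transit == family is false
  invitation letter provided: no → false
  intended stay ≥ 463 days: 20 ≥ 463 is false
  passport validity remaining ≤ 73 months: 61 ≤ 73 is true
  intended stay < 142 days: 20 < 142 is true
  demonstrated funds ≥ 95931 USD: 43010 ≥ 95931 is false
  stated purpose ∈ {family, transit}: transit is in the set → true
  demonstrated funds > 91022 USD: 43010 > 91022 is false
Combine:
[1] false AND false = false
[2.1] NOT false = true
[2] true AND true AND true = true
[3] false AND false = false
[4] true AND false = false
[5.1] NOT true = false
[5.2] NOT true = false
[5] false AND false = false
[6.2] NOT false = true
[6.3] NOT false = true
[6] false AND true AND true = false
[7.1] NOT true = false
[7.2] NOT true = false
[7] false AND false = false
[8] false AND true AND false = false
[root] false OR true OR false OR false OR false OR false OR false OR false = true
Overall: true → granted

Granted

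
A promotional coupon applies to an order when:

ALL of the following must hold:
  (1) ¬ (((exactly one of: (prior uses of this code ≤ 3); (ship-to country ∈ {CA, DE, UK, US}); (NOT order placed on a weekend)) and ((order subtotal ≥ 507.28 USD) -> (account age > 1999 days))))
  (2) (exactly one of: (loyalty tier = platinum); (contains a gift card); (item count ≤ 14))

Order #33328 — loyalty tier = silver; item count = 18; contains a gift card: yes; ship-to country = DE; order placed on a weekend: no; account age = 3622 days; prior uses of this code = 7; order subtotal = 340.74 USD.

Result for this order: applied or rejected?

Atomic conditions:
  prior uses of this code ≤ 3: 7 ≤ 3 is false
  ship-to country ∈ {CA, DE, UK, US}: DE is in the set → true
  NOT order placed on a weekend: no → true
  order subtotal ≥ 507.28 USD: 340.74 ≥ 507.28 is false
  account age > 1999 days: 3622 > 1999 is true
  loyalty tier = platinum: silver == platinum is false
  contains a gift card: yes → true
  item count ≤ 14: 18 ≤ 14 is false
Combine:
[1.1.1] exactly-one(false, true, true) = false
[1.1.2] false → true (antecedent false ⇒ implication holds) = true
[1.1] false AND true = false
[1] NOT false = true
[2] exactly-one(false, true, false) = true
[root] true AND true = true
Overall: true → applied

Applied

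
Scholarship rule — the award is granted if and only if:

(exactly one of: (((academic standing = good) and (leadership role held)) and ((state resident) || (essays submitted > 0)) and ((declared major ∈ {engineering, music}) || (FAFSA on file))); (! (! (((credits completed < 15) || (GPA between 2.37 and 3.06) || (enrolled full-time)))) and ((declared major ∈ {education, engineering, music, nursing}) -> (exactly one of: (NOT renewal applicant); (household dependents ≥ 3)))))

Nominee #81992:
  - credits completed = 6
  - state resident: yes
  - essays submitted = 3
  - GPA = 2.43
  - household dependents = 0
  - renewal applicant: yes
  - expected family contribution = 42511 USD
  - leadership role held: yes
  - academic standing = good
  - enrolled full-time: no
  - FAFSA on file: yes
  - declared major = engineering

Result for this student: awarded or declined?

Awarded

Atomic conditions:
  academic standing = good: good == good is true
  leadership role held: yes → true
  state resident: yes → true
  essays submitted > 0: 3 > 0 is true
  declared major ∈ {engineering, music}: engineering is in the set → true
  FAFSA on file: yes → true
  credits completed < 15: 6 < 15 is true
  GPA between 2.37 and 3.06: 2.43 in [2.37, 3.06] is true
  enrolled full-time: no → false
  declared major ∈ {education, engineering, music, nursing}: engineering is in the set → true
  NOT renewal applicant: yes → false
  household dependents ≥ 3: 0 ≥ 3 is false
Combine:
[1.1] true AND true = true
[1.2] true OR true = true
[1.3] true OR true = true
[1] true AND true AND true = true
[2.1.1.1] true OR true OR false = true
[2.1.1] NOT true = false
[2.1] NOT false = true
[2.2.2] exactly-one(false, false) = false
[2.2] true → false = false
[2] true AND false = false
[root] exactly-one(true, false) = true
Overall: true → awarded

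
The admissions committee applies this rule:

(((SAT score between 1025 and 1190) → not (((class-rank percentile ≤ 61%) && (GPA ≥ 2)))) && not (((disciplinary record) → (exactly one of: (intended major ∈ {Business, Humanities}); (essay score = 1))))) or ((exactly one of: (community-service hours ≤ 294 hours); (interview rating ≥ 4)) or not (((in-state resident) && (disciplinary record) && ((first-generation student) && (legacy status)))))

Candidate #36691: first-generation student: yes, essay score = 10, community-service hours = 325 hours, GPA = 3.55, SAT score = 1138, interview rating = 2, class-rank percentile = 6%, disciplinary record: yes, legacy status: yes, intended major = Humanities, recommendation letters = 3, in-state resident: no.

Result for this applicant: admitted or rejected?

Admitted

Atomic conditions:
  SAT score between 1025 and 1190: 1138 in [1025, 1190] is true
  class-rank percentile ≤ 61%: 6 ≤ 61 is true
  GPA ≥ 2: 3.55 ≥ 2 is true
  disciplinary record: yes → true
  intended major ∈ {Business, Humanities}: Humanities is in the set → true
  essay score = 1: 10 == 1 is false
  community-service hours ≤ 294 hours: 325 ≤ 294 is false
  interview rating ≥ 4: 2 ≥ 4 is false
  in-state resident: no → false
  first-generation student: yes → true
  legacy status: yes → true
Combine:
[1.1.2.1] true AND true = true
[1.1.2] NOT true = false
[1.1] true → false = false
[1.2.1.2] exactly-one(true, false) = true
[1.2.1] true → true = true
[1.2] NOT true = false
[1] false AND false = false
[2.1] exactly-one(false, false) = false
[2.2.1.3] true AND true = true
[2.2.1] false AND true AND true = false
[2.2] NOT false = true
[2] false OR true = true
[root] false OR true = true
Overall: true → admitted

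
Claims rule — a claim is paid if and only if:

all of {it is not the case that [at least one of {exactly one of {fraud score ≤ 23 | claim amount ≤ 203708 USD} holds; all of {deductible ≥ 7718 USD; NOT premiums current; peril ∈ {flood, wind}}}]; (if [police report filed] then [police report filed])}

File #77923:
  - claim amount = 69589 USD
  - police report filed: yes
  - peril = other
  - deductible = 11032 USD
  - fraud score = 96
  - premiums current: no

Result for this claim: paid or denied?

Denied

Atomic conditions:
  fraud score ≤ 23: 96 ≤ 23 is false
  claim amount ≤ 203708 USD: 69589 ≤ 203708 is true
  deductible ≥ 7718 USD: 11032 ≥ 7718 is true
  NOT premiums current: no → true
  peril ∈ {flood, wind}: other is not in the set → false
  police report filed: yes → true
Combine:
[1.1.1] exactly-one(false, true) = true
[1.1.2] true AND true AND false = false
[1.1] true OR false = true
[1] NOT true = false
[2] true → true = true
[root] false AND true = false
Overall: false → denied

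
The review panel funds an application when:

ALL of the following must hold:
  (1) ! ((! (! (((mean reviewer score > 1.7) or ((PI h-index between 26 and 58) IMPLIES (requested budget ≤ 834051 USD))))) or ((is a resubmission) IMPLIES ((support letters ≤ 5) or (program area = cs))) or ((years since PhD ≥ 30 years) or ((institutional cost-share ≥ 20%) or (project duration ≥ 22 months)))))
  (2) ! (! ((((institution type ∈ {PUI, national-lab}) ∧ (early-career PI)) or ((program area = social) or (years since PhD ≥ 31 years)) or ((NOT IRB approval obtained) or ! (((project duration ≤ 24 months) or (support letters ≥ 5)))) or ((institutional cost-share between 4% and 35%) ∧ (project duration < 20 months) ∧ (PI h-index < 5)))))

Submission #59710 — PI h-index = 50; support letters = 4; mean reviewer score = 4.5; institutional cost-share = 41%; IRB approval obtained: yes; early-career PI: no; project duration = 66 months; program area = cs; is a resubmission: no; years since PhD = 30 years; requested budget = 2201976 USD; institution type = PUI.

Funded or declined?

Declined

Atomic conditions:
  mean reviewer score > 1.7: 4.5 > 1.7 is true
  PI h-index between 26 and 58: 50 in [26, 58] is true
  requested budget ≤ 834051 USD: 2201976 ≤ 834051 is false
  is a resubmission: no → false
  support letters ≤ 5: 4 ≤ 5 is true
  program area = cs: cs == cs is true
  years since PhD ≥ 30 years: 30 ≥ 30 is true
  institutional cost-share ≥ 20%: 41 ≥ 20 is true
  project duration ≥ 22 months: 66 ≥ 22 is true
  institution type ∈ {PUI, national-lab}: PUI is in the set → true
  early-career PI: no → false
  program area = social: cs == social is false
  years since PhD ≥ 31 years: 30 ≥ 31 is false
  NOT IRB approval obtained: yes → false
  project duration ≤ 24 months: 66 ≤ 24 is false
  support letters ≥ 5: 4 ≥ 5 is false
  institutional cost-share between 4% and 35%: 41 in [4, 35] is false
  project duration < 20 months: 66 < 20 is false
  PI h-index < 5: 50 < 5 is false
Combine:
[1.1.1.1.1.2] true → false = false
[1.1.1.1.1] true OR false = true
[1.1.1.1] NOT true = false
[1.1.1] NOT false = true
[1.1.2.2] true OR true = true
[1.1.2] false → true (antecedent false ⇒ implication holds) = true
[1.1.3.2] true OR true = true
[1.1.3] true OR true = true
[1.1] true OR true OR true = true
[1] NOT true = false
[2.1.1.1] true AND false = false
[2.1.1.2] false OR false = false
[2.1.1.3.2.1] false OR false = false
[2.1.1.3.2] NOT false = true
[2.1.1.3] false OR true = true
[2.1.1.4] false AND false AND false = false
[2.1.1] false OR false OR true OR false = true
[2.1] NOT true = false
[2] NOT false = true
[root] false AND true = false
Overall: false → declined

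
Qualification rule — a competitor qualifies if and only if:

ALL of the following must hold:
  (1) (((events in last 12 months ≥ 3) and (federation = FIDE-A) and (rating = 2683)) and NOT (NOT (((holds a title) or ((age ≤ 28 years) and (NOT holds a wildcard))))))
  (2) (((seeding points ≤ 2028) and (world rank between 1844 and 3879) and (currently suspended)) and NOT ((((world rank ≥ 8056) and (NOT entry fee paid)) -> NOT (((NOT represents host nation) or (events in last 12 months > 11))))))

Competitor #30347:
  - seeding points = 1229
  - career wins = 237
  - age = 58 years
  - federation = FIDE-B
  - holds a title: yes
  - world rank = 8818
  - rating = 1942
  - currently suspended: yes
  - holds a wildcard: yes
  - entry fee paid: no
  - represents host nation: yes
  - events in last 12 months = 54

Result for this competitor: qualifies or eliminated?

Atomic conditions:
  events in last 12 months ≥ 3: 54 ≥ 3 is true
  federation = FIDE-A: FIDE-B == FIDE-A is false
  rating = 2683: 1942 == 2683 is false
  holds a title: yes → true
  age ≤ 28 years: 58 ≤ 28 is false
  NOT holds a wildcard: yes → false
  seeding points ≤ 2028: 1229 ≤ 2028 is true
  world rank between 1844 and 3879: 8818 in [1844, 3879] is false
  currently suspended: yes → true
  world rank ≥ 8056: 8818 ≥ 8056 is true
  NOT entry fee paid: no → true
  NOT represents host nation: yes → false
  events in last 12 months > 11: 54 > 11 is true
Combine:
[1.1] true AND false AND false = false
[1.2.1.1.2] false AND false = false
[1.2.1.1] true OR false = true
[1.2.1] NOT true = false
[1.2] NOT false = true
[1] false AND true = false
[2.1] true AND false AND true = false
[2.2.1.1] true AND true = true
[2.2.1.2.1] false OR true = true
[2.2.1.2] NOT true = false
[2.2.1] true → false = false
[2.2] NOT false = true
[2] false AND true = false
[root] false AND false = false
Overall: false → eliminated

Eliminated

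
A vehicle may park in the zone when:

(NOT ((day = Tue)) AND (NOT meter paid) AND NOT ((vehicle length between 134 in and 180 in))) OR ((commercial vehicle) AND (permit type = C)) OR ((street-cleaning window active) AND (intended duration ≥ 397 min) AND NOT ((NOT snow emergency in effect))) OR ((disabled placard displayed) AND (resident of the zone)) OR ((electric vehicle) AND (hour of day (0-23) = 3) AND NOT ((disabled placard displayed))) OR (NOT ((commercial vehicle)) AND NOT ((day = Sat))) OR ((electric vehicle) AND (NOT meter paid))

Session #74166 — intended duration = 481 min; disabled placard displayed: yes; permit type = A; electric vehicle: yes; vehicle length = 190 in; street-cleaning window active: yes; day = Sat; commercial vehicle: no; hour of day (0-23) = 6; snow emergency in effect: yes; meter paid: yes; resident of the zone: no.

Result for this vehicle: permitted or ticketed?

Permitted

Atomic conditions:
  day = Tue: Sat == Tue is false
  NOT meter paid: yes → false
  vehicle length between 134 in and 180 in: 190 in [134, 180] is false
  commercial vehicle: no → false
  permit type = C: A == C is false
  street-cleaning window active: yes → true
  intended duration ≥ 397 min: 481 ≥ 397 is true
  NOT snow emergency in effect: yes → false
  disabled placard displayed: yes → true
  resident of the zone: no → false
  electric vehicle: yes → true
  hour of day (0-23) = 3: 6 == 3 is false
  day = Sat: Sat == Sat is true
Combine:
[1.1] NOT false = true
[1.3] NOT false = true
[1] true AND false AND true = false
[2] false AND false = false
[3.3] NOT false = true
[3] true AND true AND true = true
[4] true AND false = false
[5.3] NOT true = false
[5] true AND false AND false = false
[6.1] NOT false = true
[6.2] NOT true = false
[6] true AND false = false
[7] true AND false = false
[root] false OR false OR true OR false OR false OR false OR false = true
Overall: true → permitted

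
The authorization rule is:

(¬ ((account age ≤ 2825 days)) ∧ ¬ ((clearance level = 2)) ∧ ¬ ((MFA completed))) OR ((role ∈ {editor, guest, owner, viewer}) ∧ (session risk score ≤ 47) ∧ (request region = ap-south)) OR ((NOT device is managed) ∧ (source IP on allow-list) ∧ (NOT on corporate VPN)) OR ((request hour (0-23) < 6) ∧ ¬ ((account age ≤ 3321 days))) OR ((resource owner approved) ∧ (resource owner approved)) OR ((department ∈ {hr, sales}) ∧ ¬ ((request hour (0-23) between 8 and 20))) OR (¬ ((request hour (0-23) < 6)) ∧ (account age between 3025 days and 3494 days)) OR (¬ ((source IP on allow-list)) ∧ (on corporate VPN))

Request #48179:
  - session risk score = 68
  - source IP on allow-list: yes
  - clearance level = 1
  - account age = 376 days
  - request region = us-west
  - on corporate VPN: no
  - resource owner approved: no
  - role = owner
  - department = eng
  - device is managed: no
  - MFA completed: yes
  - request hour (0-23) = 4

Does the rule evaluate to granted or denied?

Granted

Atomic conditions:
  account age ≤ 2825 days: 376 ≤ 2825 is true
  clearance level = 2: 1 == 2 is false
  MFA completed: yes → true
  role ∈ {editor, guest, owner, viewer}: owner is in the set → true
  session risk score ≤ 47: 68 ≤ 47 is false
  request region = ap-south: us-west == ap-south is false
  NOT device is managed: no → true
  source IP on allow-list: yes → true
  NOT on corporate VPN: no → true
  request hour (0-23) < 6: 4 < 6 is true
  account age ≤ 3321 days: 376 ≤ 3321 is true
  resource owner approved: no → false
  department ∈ {hr, sales}: eng is not in the set → false
  request hour (0-23) between 8 and 20: 4 in [8, 20] is false
  account age between 3025 days and 3494 days: 376 in [3025, 3494] is false
  on corporate VPN: no → false
Combine:
[1.1] NOT true = false
[1.2] NOT false = true
[1.3] NOT true = false
[1] false AND true AND false = false
[2] true AND false AND false = false
[3] true AND true AND true = true
[4.2] NOT true = false
[4] true AND false = false
[5] false AND false = false
[6.2] NOT false = true
[6] false AND true = false
[7.1] NOT true = false
[7] false AND false = false
[8.1] NOT true = false
[8] false AND false = false
[root] false OR false OR true OR false OR false OR false OR false OR false = true
Overall: true → granted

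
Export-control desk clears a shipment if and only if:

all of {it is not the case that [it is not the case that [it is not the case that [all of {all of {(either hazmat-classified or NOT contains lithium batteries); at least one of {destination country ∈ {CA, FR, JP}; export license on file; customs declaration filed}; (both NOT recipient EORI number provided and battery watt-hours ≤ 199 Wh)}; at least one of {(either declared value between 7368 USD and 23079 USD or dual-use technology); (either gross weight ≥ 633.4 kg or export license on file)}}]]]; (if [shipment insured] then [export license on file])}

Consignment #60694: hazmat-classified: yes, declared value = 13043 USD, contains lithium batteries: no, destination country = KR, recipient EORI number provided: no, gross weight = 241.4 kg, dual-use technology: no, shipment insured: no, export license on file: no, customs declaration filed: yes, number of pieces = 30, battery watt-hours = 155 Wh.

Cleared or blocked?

Blocked

Atomic conditions:
  hazmat-classified: yes → true
  NOT contains lithium batteries: no → true
  destination country ∈ {CA, FR, JP}: KR is not in the set → false
  export license on file: no → false
  customs declaration filed: yes → true
  NOT recipient EORI number provided: no → true
  battery watt-hours ≤ 199 Wh: 155 ≤ 199 is true
  declared value between 7368 USD and 23079 USD: 13043 in [7368, 23079] is true
  dual-use technology: no → false
  gross weight ≥ 633.4 kg: 241.4 ≥ 633.4 is false
  shipment insured: no → false
Combine:
[1.1.1.1.1.1] true OR true = true
[1.1.1.1.1.2] false OR false OR true = true
[1.1.1.1.1.3] true AND true = true
[1.1.1.1.1] true AND true AND true = true
[1.1.1.1.2.1] true OR false = true
[1.1.1.1.2.2] false OR false = false
[1.1.1.1.2] true OR false = true
[1.1.1.1] true AND true = true
[1.1.1] NOT true = false
[1.1] NOT false = true
[1] NOT true = false
[2] false → false (antecedent false ⇒ implication holds) = true
[root] false AND true = false
Overall: false → blocked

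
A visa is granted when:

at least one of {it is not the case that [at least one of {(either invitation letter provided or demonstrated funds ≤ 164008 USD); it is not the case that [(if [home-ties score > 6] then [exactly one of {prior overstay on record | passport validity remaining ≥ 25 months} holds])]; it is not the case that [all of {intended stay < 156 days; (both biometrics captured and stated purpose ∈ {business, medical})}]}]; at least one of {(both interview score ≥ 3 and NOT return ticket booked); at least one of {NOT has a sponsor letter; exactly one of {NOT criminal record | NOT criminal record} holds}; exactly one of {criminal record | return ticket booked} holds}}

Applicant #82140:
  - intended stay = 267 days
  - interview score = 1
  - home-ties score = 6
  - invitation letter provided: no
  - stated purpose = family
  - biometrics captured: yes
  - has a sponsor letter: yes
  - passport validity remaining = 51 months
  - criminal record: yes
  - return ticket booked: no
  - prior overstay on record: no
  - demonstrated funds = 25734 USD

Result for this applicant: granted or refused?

Granted

Atomic conditions:
  invitation letter provided: no → false
  demonstrated funds ≤ 164008 USD: 25734 ≤ 164008 is true
  home-ties score > 6: 6 > 6 is false
  prior overstay on record: no → false
  passport validity remaining ≥ 25 months: 51 ≥ 25 is true
  intended stay < 156 days: 267 < 156 is false
  biometrics captured: yes → true
  stated purpose ∈ {business, medical}: family is not in the set → false
  interview score ≥ 3: 1 ≥ 3 is false
  NOT return ticket booked: no → true
  NOT has a sponsor letter: yes → false
  NOT criminal record: yes → false
  criminal record: yes → true
  return ticket booked: no → false
Combine:
[1.1.1] false OR true = true
[1.1.2.1.2] exactly-one(false, true) = true
[1.1.2.1] false → true (antecedent false ⇒ implication holds) = true
[1.1.2] NOT true = false
[1.1.3.1.2] true AND false = false
[1.1.3.1] false AND false = false
[1.1.3] NOT false = true
[1.1] true OR false OR true = true
[1] NOT true = false
[2.1] false AND true = false
[2.2.2] exactly-one(false, false) = false
[2.2] false OR false = false
[2.3] exactly-one(true, false) = true
[2] false OR false OR true = true
[root] false OR true = true
Overall: true → granted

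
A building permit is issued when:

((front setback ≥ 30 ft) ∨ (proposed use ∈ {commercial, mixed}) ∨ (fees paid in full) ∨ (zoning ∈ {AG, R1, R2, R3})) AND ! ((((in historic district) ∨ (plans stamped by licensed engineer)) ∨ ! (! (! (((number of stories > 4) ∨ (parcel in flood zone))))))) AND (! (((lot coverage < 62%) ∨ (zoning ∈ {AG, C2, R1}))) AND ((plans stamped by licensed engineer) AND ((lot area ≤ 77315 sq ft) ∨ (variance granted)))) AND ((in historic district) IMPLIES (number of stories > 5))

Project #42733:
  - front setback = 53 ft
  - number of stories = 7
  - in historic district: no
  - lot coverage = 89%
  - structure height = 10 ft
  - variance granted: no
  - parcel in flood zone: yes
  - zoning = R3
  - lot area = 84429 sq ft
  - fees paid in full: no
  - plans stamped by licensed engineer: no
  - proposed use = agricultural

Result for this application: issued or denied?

Atomic conditions:
  front setback ≥ 30 ft: 53 ≥ 30 is true
  proposed use ∈ {commercial, mixed}: agricultural is not in the set → false
  fees paid in full: no → false
  zoning ∈ {AG, R1, R2, R3}: R3 is in the set → true
  in historic district: no → false
  plans stamped by licensed engineer: no → false
  number of stories > 4: 7 > 4 is true
  parcel in flood zone: yes → true
  lot coverage < 62%: 89 < 62 is false
  zoning ∈ {AG, C2, R1}: R3 is not in the set → false
  lot area ≤ 77315 sq ft: 84429 ≤ 77315 is false
  variance granted: no → false
  number of stories > 5: 7 > 5 is true
Combine:
[1] true OR false OR false OR true = true
[2.1.1] false OR false = false
[2.1.2.1.1.1] true OR true = true
[2.1.2.1.1] NOT true = false
[2.1.2.1] NOT false = true
[2.1.2] NOT true = false
[2.1] false OR false = false
[2] NOT false = true
[3.1.1] false OR false = false
[3.1] NOT false = true
[3.2.2] false OR false = false
[3.2] false AND false = false
[3] true AND false = false
[4] false → true (antecedent false ⇒ implication holds) = true
[root] true AND true AND false AND true = false
Overall: false → denied

Denied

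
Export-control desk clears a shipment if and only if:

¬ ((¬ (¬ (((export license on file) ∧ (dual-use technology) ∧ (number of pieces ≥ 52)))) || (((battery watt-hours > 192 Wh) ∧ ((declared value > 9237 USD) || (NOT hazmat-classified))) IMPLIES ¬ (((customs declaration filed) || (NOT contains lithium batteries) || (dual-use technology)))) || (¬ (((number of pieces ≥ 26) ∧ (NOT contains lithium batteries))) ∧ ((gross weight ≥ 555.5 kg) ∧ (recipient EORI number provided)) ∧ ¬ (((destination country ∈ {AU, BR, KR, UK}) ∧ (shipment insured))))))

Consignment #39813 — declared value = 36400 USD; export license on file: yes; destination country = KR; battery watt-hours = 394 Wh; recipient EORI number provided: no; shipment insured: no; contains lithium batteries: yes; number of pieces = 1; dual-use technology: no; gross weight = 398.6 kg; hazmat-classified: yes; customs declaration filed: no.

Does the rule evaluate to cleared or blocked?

Blocked

Atomic conditions:
  export license on file: yes → true
  dual-use technology: no → false
  number of pieces ≥ 52: 1 ≥ 52 is false
  battery watt-hours > 192 Wh: 394 > 192 is true
  declared value > 9237 USD: 36400 > 9237 is true
  NOT hazmat-classified: yes → false
  customs declaration filed: no → false
  NOT contains lithium batteries: yes → false
  number of pieces ≥ 26: 1 ≥ 26 is false
  gross weight ≥ 555.5 kg: 398.6 ≥ 555.5 is false
  recipient EORI number provided: no → false
  destination country ∈ {AU, BR, KR, UK}: KR is in the set → true
  shipment insured: no → false
Combine:
[1.1.1.1] true AND false AND false = false
[1.1.1] NOT false = true
[1.1] NOT true = false
[1.2.1.2] true OR false = true
[1.2.1] true AND true = true
[1.2.2.1] false OR false OR false = false
[1.2.2] NOT false = true
[1.2] true → true = true
[1.3.1.1] false AND false = false
[1.3.1] NOT false = true
[1.3.2] false AND false = false
[1.3.3.1] true AND false = false
[1.3.3] NOT false = true
[1.3] true AND false AND true = false
[1] false OR true OR false = true
[root] NOT true = false
Overall: false → blocked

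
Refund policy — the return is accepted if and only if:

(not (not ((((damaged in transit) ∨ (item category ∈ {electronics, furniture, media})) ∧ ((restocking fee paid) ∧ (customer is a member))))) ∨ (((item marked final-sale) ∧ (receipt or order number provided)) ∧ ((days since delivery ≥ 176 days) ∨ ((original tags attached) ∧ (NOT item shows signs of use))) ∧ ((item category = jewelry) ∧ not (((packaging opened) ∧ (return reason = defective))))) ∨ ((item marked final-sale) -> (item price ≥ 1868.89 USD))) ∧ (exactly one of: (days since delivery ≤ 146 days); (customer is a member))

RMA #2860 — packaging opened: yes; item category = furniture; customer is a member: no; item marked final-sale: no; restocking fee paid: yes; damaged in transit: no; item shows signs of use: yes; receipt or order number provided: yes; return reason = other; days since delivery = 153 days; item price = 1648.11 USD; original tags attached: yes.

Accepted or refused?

Atomic conditions:
  damaged in transit: no → false
  item category ∈ {electronics, furniture, media}: furniture is in the set → true
  restocking fee paid: yes → true
  customer is a member: no → false
  item marked final-sale: no → false
  receipt or order number provided: yes → true
  days since delivery ≥ 176 days: 153 ≥ 176 is false
  original tags attached: yes → true
  NOT item shows signs of use: yes → false
  item category = jewelry: furniture == jewelry is false
  packaging opened: yes → true
  return reason = defective: other == defective is false
  item price ≥ 1868.89 USD: 1648.11 ≥ 1868.89 is false
  days since delivery ≤ 146 days: 153 ≤ 146 is false
Combine:
[1.1.1.1.1] false OR true = true
[1.1.1.1.2] true AND false = false
[1.1.1.1] true AND false = false
[1.1.1] NOT false = true
[1.1] NOT true = false
[1.2.1] false AND true = false
[1.2.2.2] true AND false = false
[1.2.2] false OR false = false
[1.2.3.2.1] true AND false = false
[1.2.3.2] NOT false = true
[1.2.3] false AND true = false
[1.2] false AND false AND false = false
[1.3] false → false (antecedent false ⇒ implication holds) = true
[1] false OR false OR true = true
[2] exactly-one(false, false) = false
[root] true AND false = false
Overall: false → refused

Refused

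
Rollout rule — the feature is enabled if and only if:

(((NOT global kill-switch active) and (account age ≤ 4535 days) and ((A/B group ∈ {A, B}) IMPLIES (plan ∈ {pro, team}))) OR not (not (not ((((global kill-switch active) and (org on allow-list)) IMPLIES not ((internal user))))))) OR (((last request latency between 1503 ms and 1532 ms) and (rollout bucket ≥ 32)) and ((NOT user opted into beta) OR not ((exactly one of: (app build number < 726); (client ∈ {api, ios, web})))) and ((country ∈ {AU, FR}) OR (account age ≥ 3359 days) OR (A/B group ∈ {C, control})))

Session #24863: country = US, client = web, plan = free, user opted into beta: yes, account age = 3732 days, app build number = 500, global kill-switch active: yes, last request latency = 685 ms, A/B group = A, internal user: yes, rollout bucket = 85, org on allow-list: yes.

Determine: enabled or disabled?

Enabled

Atomic conditions:
  NOT global kill-switch active: yes → false
  account age ≤ 4535 days: 3732 ≤ 4535 is true
  A/B group ∈ {A, B}: A is in the set → true
  plan ∈ {pro, team}: free is not in the set → false
  global kill-switch active: yes → true
  org on allow-list: yes → true
  internal user: yes → true
  last request latency between 1503 ms and 1532 ms: 685 in [1503, 1532] is false
  rollout bucket ≥ 32: 85 ≥ 32 is true
  NOT user opted into beta: yes → false
  app build number < 726: 500 < 726 is true
  client ∈ {api, ios, web}: web is in the set → true
  country ∈ {AU, FR}: US is not in the set → false
  account age ≥ 3359 days: 3732 ≥ 3359 is true
  A/B group ∈ {C, control}: A is not in the set → false
Combine:
[1.1.3] true → false = false
[1.1] false AND true AND false = false
[1.2.1.1.1.1] true AND true = true
[1.2.1.1.1.2] NOT true = false
[1.2.1.1.1] true → false = false
[1.2.1.1] NOT false = true
[1.2.1] NOT true = false
[1.2] NOT false = true
[1] false OR true = true
[2.1] false AND true = false
[2.2.2.1] exactly-one(true, true) = false
[2.2.2] NOT false = true
[2.2] false OR true = true
[2.3] false OR true OR false = true
[2] false AND true AND true = false
[root] true OR false = true
Overall: true → enabled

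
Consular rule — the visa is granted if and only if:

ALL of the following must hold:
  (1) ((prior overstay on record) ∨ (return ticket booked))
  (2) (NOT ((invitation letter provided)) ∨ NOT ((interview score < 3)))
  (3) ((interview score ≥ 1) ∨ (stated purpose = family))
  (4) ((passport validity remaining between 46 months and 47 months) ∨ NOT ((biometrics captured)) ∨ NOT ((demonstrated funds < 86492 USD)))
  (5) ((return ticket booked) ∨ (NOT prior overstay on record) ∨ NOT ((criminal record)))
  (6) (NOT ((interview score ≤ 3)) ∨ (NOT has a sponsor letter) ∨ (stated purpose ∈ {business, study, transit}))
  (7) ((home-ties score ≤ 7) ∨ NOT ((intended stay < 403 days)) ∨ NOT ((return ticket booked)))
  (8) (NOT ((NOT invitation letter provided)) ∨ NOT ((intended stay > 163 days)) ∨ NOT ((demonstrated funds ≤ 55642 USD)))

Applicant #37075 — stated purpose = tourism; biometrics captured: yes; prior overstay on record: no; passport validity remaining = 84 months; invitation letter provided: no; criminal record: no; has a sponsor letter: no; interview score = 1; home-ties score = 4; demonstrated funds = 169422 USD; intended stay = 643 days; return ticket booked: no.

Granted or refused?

Atomic conditions:
  prior overstay on record: no → false
  return ticket booked: no → false
  invitation letter provided: no → false
  interview score < 3: 1 < 3 is true
  interview score ≥ 1: 1 ≥ 1 is true
  stated purpose = family: tourism == family is false
  passport validity remaining between 46 months and 47 months: 84 in [46, 47] is false
  biometrics captured: yes → true
  demonstrated funds < 86492 USD: 169422 < 86492 is false
  NOT prior overstay on record: no → true
  criminal record: no → false
  interview score ≤ 3: 1 ≤ 3 is true
  NOT has a sponsor letter: no → true
  stated purpose ∈ {business, study, transit}: tourism is not in the set → false
  home-ties score ≤ 7: 4 ≤ 7 is true
  intended stay < 403 days: 643 < 403 is false
  NOT invitation letter provided: no → true
  intended stay > 163 days: 643 > 163 is true
  demonstrated funds ≤ 55642 USD: 169422 ≤ 55642 is false
Combine:
[1] false OR false = false
[2.1] NOT false = true
[2.2] NOT true = false
[2] true OR false = true
[3] true OR false = true
[4.2] NOT true = false
[4.3] NOT false = true
[4] false OR false OR true = true
[5.3] NOT false = true
[5] false OR true OR true = true
[6.1] NOT true = false
[6] false OR true OR false = true
[7.2] NOT false = true
[7.3] NOT false = true
[7] true OR true OR true = true
[8.1] NOT true = false
[8.2] NOT true = false
[8.3] NOT false = true
[8] false OR false OR true = true
[root] false AND true AND true AND true AND true AND true AND true AND true = false
Overall: false → refused

Refused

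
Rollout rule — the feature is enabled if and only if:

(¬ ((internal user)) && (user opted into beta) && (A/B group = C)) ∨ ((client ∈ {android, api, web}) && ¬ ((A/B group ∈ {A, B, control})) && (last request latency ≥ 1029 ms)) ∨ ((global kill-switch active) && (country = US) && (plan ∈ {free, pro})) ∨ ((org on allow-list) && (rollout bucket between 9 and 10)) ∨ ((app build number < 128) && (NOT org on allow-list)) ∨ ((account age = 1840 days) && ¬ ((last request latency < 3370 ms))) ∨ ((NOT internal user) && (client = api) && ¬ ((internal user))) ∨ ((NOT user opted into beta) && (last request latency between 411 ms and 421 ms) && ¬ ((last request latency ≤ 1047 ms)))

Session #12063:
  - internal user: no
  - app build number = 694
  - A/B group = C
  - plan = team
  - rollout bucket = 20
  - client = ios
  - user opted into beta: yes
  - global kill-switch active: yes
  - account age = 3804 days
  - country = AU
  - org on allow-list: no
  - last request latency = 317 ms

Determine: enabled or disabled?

Atomic conditions:
  internal user: no → false
  user opted into beta: yes → true
  A/B group = C: C == C is true
  client ∈ {android, api, web}: ios is not in the set → false
  A/B group ∈ {A, B, control}: C is not in the set → false
  last request latency ≥ 1029 ms: 317 ≥ 1029 is false
  global kill-switch active: yes → true
  country = US: AU == US is false
  plan ∈ {free, pro}: team is not in the set → false
  org on allow-list: no → false
  rollout bucket between 9 and 10: 20 in [9, 10] is false
  app build number < 128: 694 < 128 is false
  NOT org on allow-list: no → true
  account age = 1840 days: 3804 == 1840 is false
  last request latency < 3370 ms: 317 < 3370 is true
  NOT internal user: no → true
  client = api: ios == api is false
  NOT user opted into beta: yes → false
  last request latency between 411 ms and 421 ms: 317 in [411, 421] is false
  last request latency ≤ 1047 ms: 317 ≤ 1047 is true
Combine:
[1.1] NOT false = true
[1] true AND true AND true = true
[2.2] NOT false = true
[2] false AND true AND false = false
[3] true AND false AND false = false
[4] false AND false = false
[5] false AND true = false
[6.2] NOT true = false
[6] false AND false = false
[7.3] NOT false = true
[7] true AND false AND true = false
[8.3] NOT true = false
[8] false AND false AND false = false
[root] true OR false OR false OR false OR false OR false OR false OR false = true
Overall: true → enabled

Enabled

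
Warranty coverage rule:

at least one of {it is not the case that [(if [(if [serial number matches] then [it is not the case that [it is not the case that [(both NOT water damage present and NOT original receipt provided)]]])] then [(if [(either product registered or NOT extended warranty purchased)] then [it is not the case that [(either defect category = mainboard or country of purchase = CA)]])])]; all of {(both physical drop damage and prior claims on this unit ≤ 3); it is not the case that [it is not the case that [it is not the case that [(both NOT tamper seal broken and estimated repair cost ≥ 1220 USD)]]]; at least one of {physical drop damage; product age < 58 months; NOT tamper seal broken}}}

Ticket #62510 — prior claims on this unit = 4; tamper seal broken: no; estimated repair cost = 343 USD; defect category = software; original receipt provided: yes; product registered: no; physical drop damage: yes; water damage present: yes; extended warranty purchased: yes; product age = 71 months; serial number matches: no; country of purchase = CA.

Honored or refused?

Refused

Atomic conditions:
  serial number matches: no → false
  NOT water damage present: yes → false
  NOT original receipt provided: yes → false
  product registered: no → false
  NOT extended warranty purchased: yes → false
  defect category = mainboard: software == mainboard is false
  country of purchase = CA: CA == CA is true
  physical drop damage: yes → true
  prior claims on this unit ≤ 3: 4 ≤ 3 is false
  NOT tamper seal broken: no → true
  estimated repair cost ≥ 1220 USD: 343 ≥ 1220 is false
  product age < 58 months: 71 < 58 is false
Combine:
[1.1.1.2.1.1] false AND false = false
[1.1.1.2.1] NOT false = true
[1.1.1.2] NOT true = false
[1.1.1] false → false (antecedent false ⇒ implication holds) = true
[1.1.2.1] false OR false = false
[1.1.2.2.1] false OR true = true
[1.1.2.2] NOT true = false
[1.1.2] false → false (antecedent false ⇒ implication holds) = true
[1.1] true → true = true
[1] NOT true = false
[2.1] true AND false = false
[2.2.1.1.1] true AND false = false
[2.2.1.1] NOT false = true
[2.2.1] NOT true = false
[2.2] NOT false = true
[2.3] true OR false OR true = true
[2] false AND true AND true = false
[root] false OR false = false
Overall: false → refused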